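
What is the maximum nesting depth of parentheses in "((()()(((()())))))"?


Input: "((()()(((()())))))"
Tracking depth:
  Position 0 '(': depth becomes 1
  Position 1 '(': depth becomes 2
  Position 2 '(': depth becomes 3
  Position 3 ')': depth becomes 2
  Position 4 '(': depth becomes 3
  Position 5 ')': depth becomes 2
  Position 6 '(': depth becomes 3
  Position 7 '(': depth becomes 4
  Position 8 '(': depth becomes 5
  Position 9 '(': depth becomes 6
  Position 10 ')': depth becomes 5
  Position 11 '(': depth becomes 6
  Position 12 ')': depth becomes 5
  Position 13 ')': depth becomes 4
  Position 14 ')': depth becomes 3
  Position 15 ')': depth becomes 2
  Position 16 ')': depth becomes 1
  Position 17 ')': depth becomes 0
Maximum depth reached: 6

6


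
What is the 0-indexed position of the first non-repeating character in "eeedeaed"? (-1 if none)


Input: eeedeaed
Character frequencies:
  'a': 1
  'd': 2
  'e': 5
Scanning left to right for freq == 1:
  Position 0 ('e'): freq=5, skip
  Position 1 ('e'): freq=5, skip
  Position 2 ('e'): freq=5, skip
  Position 3 ('d'): freq=2, skip
  Position 4 ('e'): freq=5, skip
  Position 5 ('a'): unique! => answer = 5

5


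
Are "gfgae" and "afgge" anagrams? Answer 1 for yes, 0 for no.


Strings: "gfgae", "afgge"
Sorted first:  aefgg
Sorted second: aefgg
Sorted forms match => anagrams

1


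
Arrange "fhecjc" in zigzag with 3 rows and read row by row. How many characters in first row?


Zigzag "fhecjc" into 3 rows:
Placing characters:
  'f' => row 0
  'h' => row 1
  'e' => row 2
  'c' => row 1
  'j' => row 0
  'c' => row 1
Rows:
  Row 0: "fj"
  Row 1: "hcc"
  Row 2: "e"
First row length: 2

2


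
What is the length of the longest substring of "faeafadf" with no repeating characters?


Input: "faeafadf"
Sliding window (track last position of each char):
  Position 0 ('f'): window [0,0] length 1 -- new best
  Position 1 ('a'): window [0,1] length 2 -- new best
  Position 2 ('e'): window [0,2] length 3 -- new best
  Position 3 ('a'): repeat (last at 1), move window start to 2
  Position 3 ('a'): window [2,3] length 2
  Position 4 ('f'): window [2,4] length 3
  Position 5 ('a'): repeat (last at 3), move window start to 4
  Position 5 ('a'): window [4,5] length 2
  Position 6 ('d'): window [4,6] length 3
  Position 7 ('f'): repeat (last at 4), move window start to 5
  Position 7 ('f'): window [5,7] length 3
Longest substring with no repeats: "fae" with length 3

3


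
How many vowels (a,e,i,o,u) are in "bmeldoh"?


Input: bmeldoh
Checking each character:
  'b' at position 0: consonant
  'm' at position 1: consonant
  'e' at position 2: vowel (running total: 1)
  'l' at position 3: consonant
  'd' at position 4: consonant
  'o' at position 5: vowel (running total: 2)
  'h' at position 6: consonant
Total vowels: 2

2


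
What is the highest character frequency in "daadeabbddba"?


Input: daadeabbddba
Character counts:
  'a': 4
  'b': 3
  'd': 4
  'e': 1
Maximum frequency: 4

4


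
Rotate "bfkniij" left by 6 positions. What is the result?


Input: "bfkniij", rotate left by 6
First 6 characters: "bfknii"
Remaining characters: "j"
Concatenate remaining + first: "j" + "bfknii" = "jbfknii"

jbfknii


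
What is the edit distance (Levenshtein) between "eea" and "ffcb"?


Computing edit distance: "eea" -> "ffcb"
DP table:
           f    f    c    b
      0    1    2    3    4
  e   1    1    2    3    4
  e   2    2    2    3    4
  a   3    3    3    3    4
Edit distance = dp[3][4] = 4

4


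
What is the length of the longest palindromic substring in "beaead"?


Input: "beaead"
Checking substrings for palindromes:
  [1:4] "eae" (len 3) => palindrome
  [2:5] "aea" (len 3) => palindrome
Longest palindromic substring: "eae" with length 3

3


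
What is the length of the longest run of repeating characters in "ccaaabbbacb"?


Input: "ccaaabbbacb"
Scanning for longest run:
  Position 1 ('c'): continues run of 'c', length=2
  Position 2 ('a'): new char, reset run to 1
  Position 3 ('a'): continues run of 'a', length=2
  Position 4 ('a'): continues run of 'a', length=3
  Position 5 ('b'): new char, reset run to 1
  Position 6 ('b'): continues run of 'b', length=2
  Position 7 ('b'): continues run of 'b', length=3
  Position 8 ('a'): new char, reset run to 1
  Position 9 ('c'): new char, reset run to 1
  Position 10 ('b'): new char, reset run to 1
Longest run: 'a' with length 3

3


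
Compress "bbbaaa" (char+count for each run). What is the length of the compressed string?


Input: bbbaaa
Runs:
  'b' x 3 => "b3"
  'a' x 3 => "a3"
Compressed: "b3a3"
Compressed length: 4

4


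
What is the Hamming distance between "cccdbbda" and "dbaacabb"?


Comparing "cccdbbda" and "dbaacabb" position by position:
  Position 0: 'c' vs 'd' => differ
  Position 1: 'c' vs 'b' => differ
  Position 2: 'c' vs 'a' => differ
  Position 3: 'd' vs 'a' => differ
  Position 4: 'b' vs 'c' => differ
  Position 5: 'b' vs 'a' => differ
  Position 6: 'd' vs 'b' => differ
  Position 7: 'a' vs 'b' => differ
Total differences (Hamming distance): 8

8


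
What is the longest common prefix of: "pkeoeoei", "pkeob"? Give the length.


Words: pkeoeoei, pkeob
  Position 0: all 'p' => match
  Position 1: all 'k' => match
  Position 2: all 'e' => match
  Position 3: all 'o' => match
  Position 4: ('e', 'b') => mismatch, stop
LCP = "pkeo" (length 4)

4


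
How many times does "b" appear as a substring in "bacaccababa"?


Searching for "b" in "bacaccababa"
Scanning each position:
  Position 0: "b" => MATCH
  Position 1: "a" => no
  Position 2: "c" => no
  Position 3: "a" => no
  Position 4: "c" => no
  Position 5: "c" => no
  Position 6: "a" => no
  Position 7: "b" => MATCH
  Position 8: "a" => no
  Position 9: "b" => MATCH
  Position 10: "a" => no
Total occurrences: 3

3


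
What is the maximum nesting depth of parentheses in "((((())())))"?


Input: "((((())())))"
Tracking depth:
  Position 0 '(': depth becomes 1
  Position 1 '(': depth becomes 2
  Position 2 '(': depth becomes 3
  Position 3 '(': depth becomes 4
  Position 4 '(': depth becomes 5
  Position 5 ')': depth becomes 4
  Position 6 ')': depth becomes 3
  Position 7 '(': depth becomes 4
  Position 8 ')': depth becomes 3
  Position 9 ')': depth becomes 2
  Position 10 ')': depth becomes 1
  Position 11 ')': depth becomes 0
Maximum depth reached: 5

5


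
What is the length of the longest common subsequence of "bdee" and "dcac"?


LCS of "bdee" and "dcac"
DP table:
           d    c    a    c
      0    0    0    0    0
  b   0    0    0    0    0
  d   0    1    1    1    1
  e   0    1    1    1    1
  e   0    1    1    1    1
LCS length = dp[4][4] = 1

1


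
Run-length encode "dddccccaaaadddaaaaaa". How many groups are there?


Input: dddccccaaaadddaaaaaa
Scanning for consecutive runs:
  Group 1: 'd' x 3 (positions 0-2)
  Group 2: 'c' x 4 (positions 3-6)
  Group 3: 'a' x 4 (positions 7-10)
  Group 4: 'd' x 3 (positions 11-13)
  Group 5: 'a' x 6 (positions 14-19)
Total groups: 5

5


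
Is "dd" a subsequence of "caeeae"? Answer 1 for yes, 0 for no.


Check if "dd" is a subsequence of "caeeae"
Greedy scan:
  Position 0 ('c'): no match needed
  Position 1 ('a'): no match needed
  Position 2 ('e'): no match needed
  Position 3 ('e'): no match needed
  Position 4 ('a'): no match needed
  Position 5 ('e'): no match needed
Only matched 0/2 characters => not a subsequence

0


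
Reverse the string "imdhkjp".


Input: imdhkjp
Reading characters right to left:
  Position 6: 'p'
  Position 5: 'j'
  Position 4: 'k'
  Position 3: 'h'
  Position 2: 'd'
  Position 1: 'm'
  Position 0: 'i'
Reversed: pjkhdmi

pjkhdmi


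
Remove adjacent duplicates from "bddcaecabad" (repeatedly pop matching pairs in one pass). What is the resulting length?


Input: bddcaecabad
Stack-based adjacent duplicate removal:
  Read 'b': push. Stack: b
  Read 'd': push. Stack: bd
  Read 'd': matches stack top 'd' => pop. Stack: b
  Read 'c': push. Stack: bc
  Read 'a': push. Stack: bca
  Read 'e': push. Stack: bcae
  Read 'c': push. Stack: bcaec
  Read 'a': push. Stack: bcaeca
  Read 'b': push. Stack: bcaecab
  Read 'a': push. Stack: bcaecaba
  Read 'd': push. Stack: bcaecabad
Final stack: "bcaecabad" (length 9)

9


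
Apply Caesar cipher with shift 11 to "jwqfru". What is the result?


Caesar cipher: shift "jwqfru" by 11
  'j' (pos 9) + 11 = pos 20 = 'u'
  'w' (pos 22) + 11 = pos 7 = 'h'
  'q' (pos 16) + 11 = pos 1 = 'b'
  'f' (pos 5) + 11 = pos 16 = 'q'
  'r' (pos 17) + 11 = pos 2 = 'c'
  'u' (pos 20) + 11 = pos 5 = 'f'
Result: uhbqcf

uhbqcf


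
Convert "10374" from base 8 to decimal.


Input: "10374" in base 8
Positional expansion:
  Digit '1' (value 1) x 8^4 = 4096
  Digit '0' (value 0) x 8^3 = 0
  Digit '3' (value 3) x 8^2 = 192
  Digit '7' (value 7) x 8^1 = 56
  Digit '4' (value 4) x 8^0 = 4
Sum = 4348

4348


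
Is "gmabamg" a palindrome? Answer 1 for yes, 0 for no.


Input: gmabamg
Reversed: gmabamg
  Compare pos 0 ('g') with pos 6 ('g'): match
  Compare pos 1 ('m') with pos 5 ('m'): match
  Compare pos 2 ('a') with pos 4 ('a'): match
Result: palindrome

1


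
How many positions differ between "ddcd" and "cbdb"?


Comparing "ddcd" and "cbdb" position by position:
  Position 0: 'd' vs 'c' => DIFFER
  Position 1: 'd' vs 'b' => DIFFER
  Position 2: 'c' vs 'd' => DIFFER
  Position 3: 'd' vs 'b' => DIFFER
Positions that differ: 4

4


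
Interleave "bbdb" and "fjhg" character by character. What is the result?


Interleaving "bbdb" and "fjhg":
  Position 0: 'b' from first, 'f' from second => "bf"
  Position 1: 'b' from first, 'j' from second => "bj"
  Position 2: 'd' from first, 'h' from second => "dh"
  Position 3: 'b' from first, 'g' from second => "bg"
Result: bfbjdhbg

bfbjdhbg


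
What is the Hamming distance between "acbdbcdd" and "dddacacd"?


Comparing "acbdbcdd" and "dddacacd" position by position:
  Position 0: 'a' vs 'd' => differ
  Position 1: 'c' vs 'd' => differ
  Position 2: 'b' vs 'd' => differ
  Position 3: 'd' vs 'a' => differ
  Position 4: 'b' vs 'c' => differ
  Position 5: 'c' vs 'a' => differ
  Position 6: 'd' vs 'c' => differ
  Position 7: 'd' vs 'd' => same
Total differences (Hamming distance): 7

7


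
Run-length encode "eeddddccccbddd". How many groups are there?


Input: eeddddccccbddd
Scanning for consecutive runs:
  Group 1: 'e' x 2 (positions 0-1)
  Group 2: 'd' x 4 (positions 2-5)
  Group 3: 'c' x 4 (positions 6-9)
  Group 4: 'b' x 1 (positions 10-10)
  Group 5: 'd' x 3 (positions 11-13)
Total groups: 5

5


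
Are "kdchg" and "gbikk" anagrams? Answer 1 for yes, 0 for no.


Strings: "kdchg", "gbikk"
Sorted first:  cdghk
Sorted second: bgikk
Differ at position 0: 'c' vs 'b' => not anagrams

0


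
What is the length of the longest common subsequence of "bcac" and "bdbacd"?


LCS of "bcac" and "bdbacd"
DP table:
           b    d    b    a    c    d
      0    0    0    0    0    0    0
  b   0    1    1    1    1    1    1
  c   0    1    1    1    1    2    2
  a   0    1    1    1    2    2    2
  c   0    1    1    1    2    3    3
LCS length = dp[4][6] = 3

3


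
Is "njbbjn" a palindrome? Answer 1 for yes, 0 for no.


Input: njbbjn
Reversed: njbbjn
  Compare pos 0 ('n') with pos 5 ('n'): match
  Compare pos 1 ('j') with pos 4 ('j'): match
  Compare pos 2 ('b') with pos 3 ('b'): match
Result: palindrome

1


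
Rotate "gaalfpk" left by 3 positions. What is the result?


Input: "gaalfpk", rotate left by 3
First 3 characters: "gaa"
Remaining characters: "lfpk"
Concatenate remaining + first: "lfpk" + "gaa" = "lfpkgaa"

lfpkgaa


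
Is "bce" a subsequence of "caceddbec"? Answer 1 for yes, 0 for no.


Check if "bce" is a subsequence of "caceddbec"
Greedy scan:
  Position 0 ('c'): no match needed
  Position 1 ('a'): no match needed
  Position 2 ('c'): no match needed
  Position 3 ('e'): no match needed
  Position 4 ('d'): no match needed
  Position 5 ('d'): no match needed
  Position 6 ('b'): matches sub[0] = 'b'
  Position 7 ('e'): no match needed
  Position 8 ('c'): matches sub[1] = 'c'
Only matched 2/3 characters => not a subsequence

0


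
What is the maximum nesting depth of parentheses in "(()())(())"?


Input: "(()())(())"
Tracking depth:
  Position 0 '(': depth becomes 1
  Position 1 '(': depth becomes 2
  Position 2 ')': depth becomes 1
  Position 3 '(': depth becomes 2
  Position 4 ')': depth becomes 1
  Position 5 ')': depth becomes 0
  Position 6 '(': depth becomes 1
  Position 7 '(': depth becomes 2
  Position 8 ')': depth becomes 1
  Position 9 ')': depth becomes 0
Maximum depth reached: 2

2


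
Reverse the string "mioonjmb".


Input: mioonjmb
Reading characters right to left:
  Position 7: 'b'
  Position 6: 'm'
  Position 5: 'j'
  Position 4: 'n'
  Position 3: 'o'
  Position 2: 'o'
  Position 1: 'i'
  Position 0: 'm'
Reversed: bmjnooim

bmjnooim


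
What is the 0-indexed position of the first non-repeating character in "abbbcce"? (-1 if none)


Input: abbbcce
Character frequencies:
  'a': 1
  'b': 3
  'c': 2
  'e': 1
Scanning left to right for freq == 1:
  Position 0 ('a'): unique! => answer = 0

0


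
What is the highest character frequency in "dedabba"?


Input: dedabba
Character counts:
  'a': 2
  'b': 2
  'd': 2
  'e': 1
Maximum frequency: 2

2


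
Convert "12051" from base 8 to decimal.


Input: "12051" in base 8
Positional expansion:
  Digit '1' (value 1) x 8^4 = 4096
  Digit '2' (value 2) x 8^3 = 1024
  Digit '0' (value 0) x 8^2 = 0
  Digit '5' (value 5) x 8^1 = 40
  Digit '1' (value 1) x 8^0 = 1
Sum = 5161

5161


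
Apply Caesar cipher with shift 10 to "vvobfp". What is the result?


Caesar cipher: shift "vvobfp" by 10
  'v' (pos 21) + 10 = pos 5 = 'f'
  'v' (pos 21) + 10 = pos 5 = 'f'
  'o' (pos 14) + 10 = pos 24 = 'y'
  'b' (pos 1) + 10 = pos 11 = 'l'
  'f' (pos 5) + 10 = pos 15 = 'p'
  'p' (pos 15) + 10 = pos 25 = 'z'
Result: ffylpz

ffylpz


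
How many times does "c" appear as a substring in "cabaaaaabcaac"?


Searching for "c" in "cabaaaaabcaac"
Scanning each position:
  Position 0: "c" => MATCH
  Position 1: "a" => no
  Position 2: "b" => no
  Position 3: "a" => no
  Position 4: "a" => no
  Position 5: "a" => no
  Position 6: "a" => no
  Position 7: "a" => no
  Position 8: "b" => no
  Position 9: "c" => MATCH
  Position 10: "a" => no
  Position 11: "a" => no
  Position 12: "c" => MATCH
Total occurrences: 3

3


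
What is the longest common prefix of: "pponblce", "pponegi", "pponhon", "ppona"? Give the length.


Words: pponblce, pponegi, pponhon, ppona
  Position 0: all 'p' => match
  Position 1: all 'p' => match
  Position 2: all 'o' => match
  Position 3: all 'n' => match
  Position 4: ('b', 'e', 'h', 'a') => mismatch, stop
LCP = "ppon" (length 4)

4


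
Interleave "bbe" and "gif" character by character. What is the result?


Interleaving "bbe" and "gif":
  Position 0: 'b' from first, 'g' from second => "bg"
  Position 1: 'b' from first, 'i' from second => "bi"
  Position 2: 'e' from first, 'f' from second => "ef"
Result: bgbief

bgbief


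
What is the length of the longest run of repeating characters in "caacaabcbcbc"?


Input: "caacaabcbcbc"
Scanning for longest run:
  Position 1 ('a'): new char, reset run to 1
  Position 2 ('a'): continues run of 'a', length=2
  Position 3 ('c'): new char, reset run to 1
  Position 4 ('a'): new char, reset run to 1
  Position 5 ('a'): continues run of 'a', length=2
  Position 6 ('b'): new char, reset run to 1
  Position 7 ('c'): new char, reset run to 1
  Position 8 ('b'): new char, reset run to 1
  Position 9 ('c'): new char, reset run to 1
  Position 10 ('b'): new char, reset run to 1
  Position 11 ('c'): new char, reset run to 1
Longest run: 'a' with length 2

2


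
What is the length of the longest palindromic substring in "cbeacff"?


Input: "cbeacff"
Checking substrings for palindromes:
  [5:7] "ff" (len 2) => palindrome
Longest palindromic substring: "ff" with length 2

2


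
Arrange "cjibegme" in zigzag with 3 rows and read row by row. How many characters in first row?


Zigzag "cjibegme" into 3 rows:
Placing characters:
  'c' => row 0
  'j' => row 1
  'i' => row 2
  'b' => row 1
  'e' => row 0
  'g' => row 1
  'm' => row 2
  'e' => row 1
Rows:
  Row 0: "ce"
  Row 1: "jbge"
  Row 2: "im"
First row length: 2

2


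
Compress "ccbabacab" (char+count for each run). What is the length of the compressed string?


Input: ccbabacab
Runs:
  'c' x 2 => "c2"
  'b' x 1 => "b1"
  'a' x 1 => "a1"
  'b' x 1 => "b1"
  'a' x 1 => "a1"
  'c' x 1 => "c1"
  'a' x 1 => "a1"
  'b' x 1 => "b1"
Compressed: "c2b1a1b1a1c1a1b1"
Compressed length: 16

16


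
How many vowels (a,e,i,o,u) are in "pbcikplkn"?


Input: pbcikplkn
Checking each character:
  'p' at position 0: consonant
  'b' at position 1: consonant
  'c' at position 2: consonant
  'i' at position 3: vowel (running total: 1)
  'k' at position 4: consonant
  'p' at position 5: consonant
  'l' at position 6: consonant
  'k' at position 7: consonant
  'n' at position 8: consonant
Total vowels: 1

1


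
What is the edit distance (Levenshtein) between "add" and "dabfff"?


Computing edit distance: "add" -> "dabfff"
DP table:
           d    a    b    f    f    f
      0    1    2    3    4    5    6
  a   1    1    1    2    3    4    5
  d   2    1    2    2    3    4    5
  d   3    2    2    3    3    4    5
Edit distance = dp[3][6] = 5

5


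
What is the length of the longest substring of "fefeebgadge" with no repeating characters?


Input: "fefeebgadge"
Sliding window (track last position of each char):
  Position 0 ('f'): window [0,0] length 1 -- new best
  Position 1 ('e'): window [0,1] length 2 -- new best
  Position 2 ('f'): repeat (last at 0), move window start to 1
  Position 2 ('f'): window [1,2] length 2
  Position 3 ('e'): repeat (last at 1), move window start to 2
  Position 3 ('e'): window [2,3] length 2
  Position 4 ('e'): repeat (last at 3), move window start to 4
  Position 4 ('e'): window [4,4] length 1
  Position 5 ('b'): window [4,5] length 2
  Position 6 ('g'): window [4,6] length 3 -- new best
  Position 7 ('a'): window [4,7] length 4 -- new best
  Position 8 ('d'): window [4,8] length 5 -- new best
  Position 9 ('g'): repeat (last at 6), move window start to 7
  Position 9 ('g'): window [7,9] length 3
  Position 10 ('e'): window [7,10] length 4
Longest substring with no repeats: "ebgad" with length 5

5


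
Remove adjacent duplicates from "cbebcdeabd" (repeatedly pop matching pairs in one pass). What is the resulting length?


Input: cbebcdeabd
Stack-based adjacent duplicate removal:
  Read 'c': push. Stack: c
  Read 'b': push. Stack: cb
  Read 'e': push. Stack: cbe
  Read 'b': push. Stack: cbeb
  Read 'c': push. Stack: cbebc
  Read 'd': push. Stack: cbebcd
  Read 'e': push. Stack: cbebcde
  Read 'a': push. Stack: cbebcdea
  Read 'b': push. Stack: cbebcdeab
  Read 'd': push. Stack: cbebcdeabd
Final stack: "cbebcdeabd" (length 10)

10


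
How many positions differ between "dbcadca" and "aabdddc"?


Comparing "dbcadca" and "aabdddc" position by position:
  Position 0: 'd' vs 'a' => DIFFER
  Position 1: 'b' vs 'a' => DIFFER
  Position 2: 'c' vs 'b' => DIFFER
  Position 3: 'a' vs 'd' => DIFFER
  Position 4: 'd' vs 'd' => same
  Position 5: 'c' vs 'd' => DIFFER
  Position 6: 'a' vs 'c' => DIFFER
Positions that differ: 6

6


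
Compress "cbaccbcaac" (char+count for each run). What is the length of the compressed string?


Input: cbaccbcaac
Runs:
  'c' x 1 => "c1"
  'b' x 1 => "b1"
  'a' x 1 => "a1"
  'c' x 2 => "c2"
  'b' x 1 => "b1"
  'c' x 1 => "c1"
  'a' x 2 => "a2"
  'c' x 1 => "c1"
Compressed: "c1b1a1c2b1c1a2c1"
Compressed length: 16

16


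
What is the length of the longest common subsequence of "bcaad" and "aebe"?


LCS of "bcaad" and "aebe"
DP table:
           a    e    b    e
      0    0    0    0    0
  b   0    0    0    1    1
  c   0    0    0    1    1
  a   0    1    1    1    1
  a   0    1    1    1    1
  d   0    1    1    1    1
LCS length = dp[5][4] = 1

1


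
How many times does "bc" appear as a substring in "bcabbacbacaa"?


Searching for "bc" in "bcabbacbacaa"
Scanning each position:
  Position 0: "bc" => MATCH
  Position 1: "ca" => no
  Position 2: "ab" => no
  Position 3: "bb" => no
  Position 4: "ba" => no
  Position 5: "ac" => no
  Position 6: "cb" => no
  Position 7: "ba" => no
  Position 8: "ac" => no
  Position 9: "ca" => no
  Position 10: "aa" => no
Total occurrences: 1

1


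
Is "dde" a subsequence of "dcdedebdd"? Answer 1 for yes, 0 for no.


Check if "dde" is a subsequence of "dcdedebdd"
Greedy scan:
  Position 0 ('d'): matches sub[0] = 'd'
  Position 1 ('c'): no match needed
  Position 2 ('d'): matches sub[1] = 'd'
  Position 3 ('e'): matches sub[2] = 'e'
  Position 4 ('d'): no match needed
  Position 5 ('e'): no match needed
  Position 6 ('b'): no match needed
  Position 7 ('d'): no match needed
  Position 8 ('d'): no match needed
All 3 characters matched => is a subsequence

1


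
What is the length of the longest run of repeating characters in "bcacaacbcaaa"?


Input: "bcacaacbcaaa"
Scanning for longest run:
  Position 1 ('c'): new char, reset run to 1
  Position 2 ('a'): new char, reset run to 1
  Position 3 ('c'): new char, reset run to 1
  Position 4 ('a'): new char, reset run to 1
  Position 5 ('a'): continues run of 'a', length=2
  Position 6 ('c'): new char, reset run to 1
  Position 7 ('b'): new char, reset run to 1
  Position 8 ('c'): new char, reset run to 1
  Position 9 ('a'): new char, reset run to 1
  Position 10 ('a'): continues run of 'a', length=2
  Position 11 ('a'): continues run of 'a', length=3
Longest run: 'a' with length 3

3


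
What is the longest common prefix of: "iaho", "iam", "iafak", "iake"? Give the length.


Words: iaho, iam, iafak, iake
  Position 0: all 'i' => match
  Position 1: all 'a' => match
  Position 2: ('h', 'm', 'f', 'k') => mismatch, stop
LCP = "ia" (length 2)

2


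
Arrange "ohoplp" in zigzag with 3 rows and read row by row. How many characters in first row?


Zigzag "ohoplp" into 3 rows:
Placing characters:
  'o' => row 0
  'h' => row 1
  'o' => row 2
  'p' => row 1
  'l' => row 0
  'p' => row 1
Rows:
  Row 0: "ol"
  Row 1: "hpp"
  Row 2: "o"
First row length: 2

2


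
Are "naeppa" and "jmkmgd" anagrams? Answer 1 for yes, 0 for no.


Strings: "naeppa", "jmkmgd"
Sorted first:  aaenpp
Sorted second: dgjkmm
Differ at position 0: 'a' vs 'd' => not anagrams

0


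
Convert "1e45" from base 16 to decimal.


Input: "1e45" in base 16
Positional expansion:
  Digit '1' (value 1) x 16^3 = 4096
  Digit 'e' (value 14) x 16^2 = 3584
  Digit '4' (value 4) x 16^1 = 64
  Digit '5' (value 5) x 16^0 = 5
Sum = 7749

7749


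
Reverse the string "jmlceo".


Input: jmlceo
Reading characters right to left:
  Position 5: 'o'
  Position 4: 'e'
  Position 3: 'c'
  Position 2: 'l'
  Position 1: 'm'
  Position 0: 'j'
Reversed: oeclmj

oeclmj


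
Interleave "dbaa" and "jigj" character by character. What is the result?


Interleaving "dbaa" and "jigj":
  Position 0: 'd' from first, 'j' from second => "dj"
  Position 1: 'b' from first, 'i' from second => "bi"
  Position 2: 'a' from first, 'g' from second => "ag"
  Position 3: 'a' from first, 'j' from second => "aj"
Result: djbiagaj

djbiagaj


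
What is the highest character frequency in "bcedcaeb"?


Input: bcedcaeb
Character counts:
  'a': 1
  'b': 2
  'c': 2
  'd': 1
  'e': 2
Maximum frequency: 2

2


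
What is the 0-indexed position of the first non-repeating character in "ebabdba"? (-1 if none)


Input: ebabdba
Character frequencies:
  'a': 2
  'b': 3
  'd': 1
  'e': 1
Scanning left to right for freq == 1:
  Position 0 ('e'): unique! => answer = 0

0


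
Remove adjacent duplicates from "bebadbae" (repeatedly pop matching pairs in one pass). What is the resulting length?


Input: bebadbae
Stack-based adjacent duplicate removal:
  Read 'b': push. Stack: b
  Read 'e': push. Stack: be
  Read 'b': push. Stack: beb
  Read 'a': push. Stack: beba
  Read 'd': push. Stack: bebad
  Read 'b': push. Stack: bebadb
  Read 'a': push. Stack: bebadba
  Read 'e': push. Stack: bebadbae
Final stack: "bebadbae" (length 8)

8


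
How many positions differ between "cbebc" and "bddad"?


Comparing "cbebc" and "bddad" position by position:
  Position 0: 'c' vs 'b' => DIFFER
  Position 1: 'b' vs 'd' => DIFFER
  Position 2: 'e' vs 'd' => DIFFER
  Position 3: 'b' vs 'a' => DIFFER
  Position 4: 'c' vs 'd' => DIFFER
Positions that differ: 5

5


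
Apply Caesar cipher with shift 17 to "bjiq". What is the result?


Caesar cipher: shift "bjiq" by 17
  'b' (pos 1) + 17 = pos 18 = 's'
  'j' (pos 9) + 17 = pos 0 = 'a'
  'i' (pos 8) + 17 = pos 25 = 'z'
  'q' (pos 16) + 17 = pos 7 = 'h'
Result: sazh

sazh


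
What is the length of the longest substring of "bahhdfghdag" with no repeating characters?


Input: "bahhdfghdag"
Sliding window (track last position of each char):
  Position 0 ('b'): window [0,0] length 1 -- new best
  Position 1 ('a'): window [0,1] length 2 -- new best
  Position 2 ('h'): window [0,2] length 3 -- new best
  Position 3 ('h'): repeat (last at 2), move window start to 3
  Position 3 ('h'): window [3,3] length 1
  Position 4 ('d'): window [3,4] length 2
  Position 5 ('f'): window [3,5] length 3
  Position 6 ('g'): window [3,6] length 4 -- new best
  Position 7 ('h'): repeat (last at 3), move window start to 4
  Position 7 ('h'): window [4,7] length 4
  Position 8 ('d'): repeat (last at 4), move window start to 5
  Position 8 ('d'): window [5,8] length 4
  Position 9 ('a'): window [5,9] length 5 -- new best
  Position 10 ('g'): repeat (last at 6), move window start to 7
  Position 10 ('g'): window [7,10] length 4
Longest substring with no repeats: "fghda" with length 5

5


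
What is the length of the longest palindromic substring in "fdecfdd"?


Input: "fdecfdd"
Checking substrings for palindromes:
  [5:7] "dd" (len 2) => palindrome
Longest palindromic substring: "dd" with length 2

2


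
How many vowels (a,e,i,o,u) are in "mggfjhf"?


Input: mggfjhf
Checking each character:
  'm' at position 0: consonant
  'g' at position 1: consonant
  'g' at position 2: consonant
  'f' at position 3: consonant
  'j' at position 4: consonant
  'h' at position 5: consonant
  'f' at position 6: consonant
Total vowels: 0

0


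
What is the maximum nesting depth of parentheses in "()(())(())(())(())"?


Input: "()(())(())(())(())"
Tracking depth:
  Position 0 '(': depth becomes 1
  Position 1 ')': depth becomes 0
  Position 2 '(': depth becomes 1
  Position 3 '(': depth becomes 2
  Position 4 ')': depth becomes 1
  Position 5 ')': depth becomes 0
  Position 6 '(': depth becomes 1
  Position 7 '(': depth becomes 2
  Position 8 ')': depth becomes 1
  Position 9 ')': depth becomes 0
  Position 10 '(': depth becomes 1
  Position 11 '(': depth becomes 2
  Position 12 ')': depth becomes 1
  Position 13 ')': depth becomes 0
  Position 14 '(': depth becomes 1
  Position 15 '(': depth becomes 2
  Position 16 ')': depth becomes 1
  Position 17 ')': depth becomes 0
Maximum depth reached: 2

2


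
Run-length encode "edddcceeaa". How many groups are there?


Input: edddcceeaa
Scanning for consecutive runs:
  Group 1: 'e' x 1 (positions 0-0)
  Group 2: 'd' x 3 (positions 1-3)
  Group 3: 'c' x 2 (positions 4-5)
  Group 4: 'e' x 2 (positions 6-7)
  Group 5: 'a' x 2 (positions 8-9)
Total groups: 5

5


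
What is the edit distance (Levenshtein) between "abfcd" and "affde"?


Computing edit distance: "abfcd" -> "affde"
DP table:
           a    f    f    d    e
      0    1    2    3    4    5
  a   1    0    1    2    3    4
  b   2    1    1    2    3    4
  f   3    2    1    1    2    3
  c   4    3    2    2    2    3
  d   5    4    3    3    2    3
Edit distance = dp[5][5] = 3

3


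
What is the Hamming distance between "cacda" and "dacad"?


Comparing "cacda" and "dacad" position by position:
  Position 0: 'c' vs 'd' => differ
  Position 1: 'a' vs 'a' => same
  Position 2: 'c' vs 'c' => same
  Position 3: 'd' vs 'a' => differ
  Position 4: 'a' vs 'd' => differ
Total differences (Hamming distance): 3

3


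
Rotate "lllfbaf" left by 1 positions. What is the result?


Input: "lllfbaf", rotate left by 1
First 1 characters: "l"
Remaining characters: "llfbaf"
Concatenate remaining + first: "llfbaf" + "l" = "llfbafl"

llfbafl


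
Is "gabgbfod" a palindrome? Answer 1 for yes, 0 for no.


Input: gabgbfod
Reversed: dofbgbag
  Compare pos 0 ('g') with pos 7 ('d'): MISMATCH
  Compare pos 1 ('a') with pos 6 ('o'): MISMATCH
  Compare pos 2 ('b') with pos 5 ('f'): MISMATCH
  Compare pos 3 ('g') with pos 4 ('b'): MISMATCH
Result: not a palindrome

0


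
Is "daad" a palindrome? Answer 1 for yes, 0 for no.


Input: daad
Reversed: daad
  Compare pos 0 ('d') with pos 3 ('d'): match
  Compare pos 1 ('a') with pos 2 ('a'): match
Result: palindrome

1


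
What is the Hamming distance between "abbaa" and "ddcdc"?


Comparing "abbaa" and "ddcdc" position by position:
  Position 0: 'a' vs 'd' => differ
  Position 1: 'b' vs 'd' => differ
  Position 2: 'b' vs 'c' => differ
  Position 3: 'a' vs 'd' => differ
  Position 4: 'a' vs 'c' => differ
Total differences (Hamming distance): 5

5


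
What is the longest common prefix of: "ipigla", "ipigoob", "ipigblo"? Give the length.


Words: ipigla, ipigoob, ipigblo
  Position 0: all 'i' => match
  Position 1: all 'p' => match
  Position 2: all 'i' => match
  Position 3: all 'g' => match
  Position 4: ('l', 'o', 'b') => mismatch, stop
LCP = "ipig" (length 4)

4


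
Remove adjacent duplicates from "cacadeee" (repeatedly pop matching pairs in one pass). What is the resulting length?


Input: cacadeee
Stack-based adjacent duplicate removal:
  Read 'c': push. Stack: c
  Read 'a': push. Stack: ca
  Read 'c': push. Stack: cac
  Read 'a': push. Stack: caca
  Read 'd': push. Stack: cacad
  Read 'e': push. Stack: cacade
  Read 'e': matches stack top 'e' => pop. Stack: cacad
  Read 'e': push. Stack: cacade
Final stack: "cacade" (length 6)

6


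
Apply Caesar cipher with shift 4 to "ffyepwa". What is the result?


Caesar cipher: shift "ffyepwa" by 4
  'f' (pos 5) + 4 = pos 9 = 'j'
  'f' (pos 5) + 4 = pos 9 = 'j'
  'y' (pos 24) + 4 = pos 2 = 'c'
  'e' (pos 4) + 4 = pos 8 = 'i'
  'p' (pos 15) + 4 = pos 19 = 't'
  'w' (pos 22) + 4 = pos 0 = 'a'
  'a' (pos 0) + 4 = pos 4 = 'e'
Result: jjcitae

jjcitae


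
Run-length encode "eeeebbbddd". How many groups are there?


Input: eeeebbbddd
Scanning for consecutive runs:
  Group 1: 'e' x 4 (positions 0-3)
  Group 2: 'b' x 3 (positions 4-6)
  Group 3: 'd' x 3 (positions 7-9)
Total groups: 3

3


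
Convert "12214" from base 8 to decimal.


Input: "12214" in base 8
Positional expansion:
  Digit '1' (value 1) x 8^4 = 4096
  Digit '2' (value 2) x 8^3 = 1024
  Digit '2' (value 2) x 8^2 = 128
  Digit '1' (value 1) x 8^1 = 8
  Digit '4' (value 4) x 8^0 = 4
Sum = 5260

5260


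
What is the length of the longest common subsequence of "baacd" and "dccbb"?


LCS of "baacd" and "dccbb"
DP table:
           d    c    c    b    b
      0    0    0    0    0    0
  b   0    0    0    0    1    1
  a   0    0    0    0    1    1
  a   0    0    0    0    1    1
  c   0    0    1    1    1    1
  d   0    1    1    1    1    1
LCS length = dp[5][5] = 1

1


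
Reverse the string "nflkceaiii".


Input: nflkceaiii
Reading characters right to left:
  Position 9: 'i'
  Position 8: 'i'
  Position 7: 'i'
  Position 6: 'a'
  Position 5: 'e'
  Position 4: 'c'
  Position 3: 'k'
  Position 2: 'l'
  Position 1: 'f'
  Position 0: 'n'
Reversed: iiiaecklfn

iiiaecklfn


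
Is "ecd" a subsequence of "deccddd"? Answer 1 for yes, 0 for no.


Check if "ecd" is a subsequence of "deccddd"
Greedy scan:
  Position 0 ('d'): no match needed
  Position 1 ('e'): matches sub[0] = 'e'
  Position 2 ('c'): matches sub[1] = 'c'
  Position 3 ('c'): no match needed
  Position 4 ('d'): matches sub[2] = 'd'
  Position 5 ('d'): no match needed
  Position 6 ('d'): no match needed
All 3 characters matched => is a subsequence

1


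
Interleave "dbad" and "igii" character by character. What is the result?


Interleaving "dbad" and "igii":
  Position 0: 'd' from first, 'i' from second => "di"
  Position 1: 'b' from first, 'g' from second => "bg"
  Position 2: 'a' from first, 'i' from second => "ai"
  Position 3: 'd' from first, 'i' from second => "di"
Result: dibgaidi

dibgaidi


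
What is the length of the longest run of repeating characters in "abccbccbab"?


Input: "abccbccbab"
Scanning for longest run:
  Position 1 ('b'): new char, reset run to 1
  Position 2 ('c'): new char, reset run to 1
  Position 3 ('c'): continues run of 'c', length=2
  Position 4 ('b'): new char, reset run to 1
  Position 5 ('c'): new char, reset run to 1
  Position 6 ('c'): continues run of 'c', length=2
  Position 7 ('b'): new char, reset run to 1
  Position 8 ('a'): new char, reset run to 1
  Position 9 ('b'): new char, reset run to 1
Longest run: 'c' with length 2

2


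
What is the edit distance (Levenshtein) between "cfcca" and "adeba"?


Computing edit distance: "cfcca" -> "adeba"
DP table:
           a    d    e    b    a
      0    1    2    3    4    5
  c   1    1    2    3    4    5
  f   2    2    2    3    4    5
  c   3    3    3    3    4    5
  c   4    4    4    4    4    5
  a   5    4    5    5    5    4
Edit distance = dp[5][5] = 4

4


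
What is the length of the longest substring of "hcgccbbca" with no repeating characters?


Input: "hcgccbbca"
Sliding window (track last position of each char):
  Position 0 ('h'): window [0,0] length 1 -- new best
  Position 1 ('c'): window [0,1] length 2 -- new best
  Position 2 ('g'): window [0,2] length 3 -- new best
  Position 3 ('c'): repeat (last at 1), move window start to 2
  Position 3 ('c'): window [2,3] length 2
  Position 4 ('c'): repeat (last at 3), move window start to 4
  Position 4 ('c'): window [4,4] length 1
  Position 5 ('b'): window [4,5] length 2
  Position 6 ('b'): repeat (last at 5), move window start to 6
  Position 6 ('b'): window [6,6] length 1
  Position 7 ('c'): window [6,7] length 2
  Position 8 ('a'): window [6,8] length 3
Longest substring with no repeats: "hcg" with length 3

3


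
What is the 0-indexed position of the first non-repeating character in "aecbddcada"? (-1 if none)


Input: aecbddcada
Character frequencies:
  'a': 3
  'b': 1
  'c': 2
  'd': 3
  'e': 1
Scanning left to right for freq == 1:
  Position 0 ('a'): freq=3, skip
  Position 1 ('e'): unique! => answer = 1

1


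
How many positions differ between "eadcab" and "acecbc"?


Comparing "eadcab" and "acecbc" position by position:
  Position 0: 'e' vs 'a' => DIFFER
  Position 1: 'a' vs 'c' => DIFFER
  Position 2: 'd' vs 'e' => DIFFER
  Position 3: 'c' vs 'c' => same
  Position 4: 'a' vs 'b' => DIFFER
  Position 5: 'b' vs 'c' => DIFFER
Positions that differ: 5

5


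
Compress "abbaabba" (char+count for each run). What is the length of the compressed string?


Input: abbaabba
Runs:
  'a' x 1 => "a1"
  'b' x 2 => "b2"
  'a' x 2 => "a2"
  'b' x 2 => "b2"
  'a' x 1 => "a1"
Compressed: "a1b2a2b2a1"
Compressed length: 10

10


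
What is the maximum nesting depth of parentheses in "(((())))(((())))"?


Input: "(((())))(((())))"
Tracking depth:
  Position 0 '(': depth becomes 1
  Position 1 '(': depth becomes 2
  Position 2 '(': depth becomes 3
  Position 3 '(': depth becomes 4
  Position 4 ')': depth becomes 3
  Position 5 ')': depth becomes 2
  Position 6 ')': depth becomes 1
  Position 7 ')': depth becomes 0
  Position 8 '(': depth becomes 1
  Position 9 '(': depth becomes 2
  Position 10 '(': depth becomes 3
  Position 11 '(': depth becomes 4
  Position 12 ')': depth becomes 3
  Position 13 ')': depth becomes 2
  Position 14 ')': depth becomes 1
  Position 15 ')': depth becomes 0
Maximum depth reached: 4

4


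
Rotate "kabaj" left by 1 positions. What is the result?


Input: "kabaj", rotate left by 1
First 1 characters: "k"
Remaining characters: "abaj"
Concatenate remaining + first: "abaj" + "k" = "abajk"

abajk


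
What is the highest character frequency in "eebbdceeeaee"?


Input: eebbdceeeaee
Character counts:
  'a': 1
  'b': 2
  'c': 1
  'd': 1
  'e': 7
Maximum frequency: 7

7


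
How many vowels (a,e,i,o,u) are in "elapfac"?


Input: elapfac
Checking each character:
  'e' at position 0: vowel (running total: 1)
  'l' at position 1: consonant
  'a' at position 2: vowel (running total: 2)
  'p' at position 3: consonant
  'f' at position 4: consonant
  'a' at position 5: vowel (running total: 3)
  'c' at position 6: consonant
Total vowels: 3

3


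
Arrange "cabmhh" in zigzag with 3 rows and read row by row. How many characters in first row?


Zigzag "cabmhh" into 3 rows:
Placing characters:
  'c' => row 0
  'a' => row 1
  'b' => row 2
  'm' => row 1
  'h' => row 0
  'h' => row 1
Rows:
  Row 0: "ch"
  Row 1: "amh"
  Row 2: "b"
First row length: 2

2


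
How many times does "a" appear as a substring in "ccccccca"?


Searching for "a" in "ccccccca"
Scanning each position:
  Position 0: "c" => no
  Position 1: "c" => no
  Position 2: "c" => no
  Position 3: "c" => no
  Position 4: "c" => no
  Position 5: "c" => no
  Position 6: "c" => no
  Position 7: "a" => MATCH
Total occurrences: 1

1


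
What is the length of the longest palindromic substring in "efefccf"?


Input: "efefccf"
Checking substrings for palindromes:
  [3:7] "fccf" (len 4) => palindrome
  [0:3] "efe" (len 3) => palindrome
  [1:4] "fef" (len 3) => palindrome
  [4:6] "cc" (len 2) => palindrome
Longest palindromic substring: "fccf" with length 4

4


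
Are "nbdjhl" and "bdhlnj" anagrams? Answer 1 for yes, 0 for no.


Strings: "nbdjhl", "bdhlnj"
Sorted first:  bdhjln
Sorted second: bdhjln
Sorted forms match => anagrams

1


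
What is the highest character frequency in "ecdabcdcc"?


Input: ecdabcdcc
Character counts:
  'a': 1
  'b': 1
  'c': 4
  'd': 2
  'e': 1
Maximum frequency: 4

4


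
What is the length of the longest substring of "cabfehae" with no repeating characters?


Input: "cabfehae"
Sliding window (track last position of each char):
  Position 0 ('c'): window [0,0] length 1 -- new best
  Position 1 ('a'): window [0,1] length 2 -- new best
  Position 2 ('b'): window [0,2] length 3 -- new best
  Position 3 ('f'): window [0,3] length 4 -- new best
  Position 4 ('e'): window [0,4] length 5 -- new best
  Position 5 ('h'): window [0,5] length 6 -- new best
  Position 6 ('a'): repeat (last at 1), move window start to 2
  Position 6 ('a'): window [2,6] length 5
  Position 7 ('e'): repeat (last at 4), move window start to 5
  Position 7 ('e'): window [5,7] length 3
Longest substring with no repeats: "cabfeh" with length 6

6


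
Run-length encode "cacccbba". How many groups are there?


Input: cacccbba
Scanning for consecutive runs:
  Group 1: 'c' x 1 (positions 0-0)
  Group 2: 'a' x 1 (positions 1-1)
  Group 3: 'c' x 3 (positions 2-4)
  Group 4: 'b' x 2 (positions 5-6)
  Group 5: 'a' x 1 (positions 7-7)
Total groups: 5

5


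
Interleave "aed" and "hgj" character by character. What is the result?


Interleaving "aed" and "hgj":
  Position 0: 'a' from first, 'h' from second => "ah"
  Position 1: 'e' from first, 'g' from second => "eg"
  Position 2: 'd' from first, 'j' from second => "dj"
Result: ahegdj

ahegdj


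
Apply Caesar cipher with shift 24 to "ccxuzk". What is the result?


Caesar cipher: shift "ccxuzk" by 24
  'c' (pos 2) + 24 = pos 0 = 'a'
  'c' (pos 2) + 24 = pos 0 = 'a'
  'x' (pos 23) + 24 = pos 21 = 'v'
  'u' (pos 20) + 24 = pos 18 = 's'
  'z' (pos 25) + 24 = pos 23 = 'x'
  'k' (pos 10) + 24 = pos 8 = 'i'
Result: aavsxi

aavsxi


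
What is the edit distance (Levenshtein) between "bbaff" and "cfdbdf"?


Computing edit distance: "bbaff" -> "cfdbdf"
DP table:
           c    f    d    b    d    f
      0    1    2    3    4    5    6
  b   1    1    2    3    3    4    5
  b   2    2    2    3    3    4    5
  a   3    3    3    3    4    4    5
  f   4    4    3    4    4    5    4
  f   5    5    4    4    5    5    5
Edit distance = dp[5][6] = 5

5
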